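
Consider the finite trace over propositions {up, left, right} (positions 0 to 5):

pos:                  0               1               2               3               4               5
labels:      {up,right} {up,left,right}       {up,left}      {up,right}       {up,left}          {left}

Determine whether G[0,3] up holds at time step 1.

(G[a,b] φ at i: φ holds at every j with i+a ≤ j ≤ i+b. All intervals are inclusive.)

Yes

Check up at every j in [1,4]:
  j=1: true
  j=2: true
  j=3: true
  j=4: true
All positions satisfy it → formula holds.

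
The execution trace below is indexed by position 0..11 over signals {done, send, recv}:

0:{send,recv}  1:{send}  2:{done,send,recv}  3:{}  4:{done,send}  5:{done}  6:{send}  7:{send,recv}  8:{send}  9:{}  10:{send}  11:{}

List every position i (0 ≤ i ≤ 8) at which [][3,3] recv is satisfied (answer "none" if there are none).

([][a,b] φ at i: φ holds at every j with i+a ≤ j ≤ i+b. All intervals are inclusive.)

Evaluate at each i in [0,8]:
  i=0: ✗ (fails at j=3)
  i=1: ✗ (fails at j=4)
  i=2: ✗ (fails at j=5)
  i=3: ✗ (fails at j=6)
  i=4: ✓ (all of [7,7])
  i=5: ✗ (fails at j=8)
  i=6: ✗ (fails at j=9)
  i=7: ✗ (fails at j=10)
  i=8: ✗ (fails at j=11)

4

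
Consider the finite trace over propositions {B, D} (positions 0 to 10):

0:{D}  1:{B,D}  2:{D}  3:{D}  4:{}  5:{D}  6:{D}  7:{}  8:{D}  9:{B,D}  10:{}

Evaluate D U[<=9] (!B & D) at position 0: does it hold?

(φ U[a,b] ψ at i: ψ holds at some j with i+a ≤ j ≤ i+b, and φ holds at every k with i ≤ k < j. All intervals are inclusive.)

Yes

Need some j in [0,9] with (!B & D), and D at every k in [0,j-1].
  j=0: (!B & D) holds; no prefix to check → satisfied.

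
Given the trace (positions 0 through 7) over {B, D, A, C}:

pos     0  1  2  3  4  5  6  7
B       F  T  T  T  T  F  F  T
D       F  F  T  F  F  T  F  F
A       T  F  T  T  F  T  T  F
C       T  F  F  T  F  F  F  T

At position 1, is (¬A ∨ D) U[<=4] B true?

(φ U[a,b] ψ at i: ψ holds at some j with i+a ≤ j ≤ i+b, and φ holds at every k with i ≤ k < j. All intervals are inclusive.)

Need some j in [1,5] with B, and (¬A ∨ D) at every k in [1,j-1].
  j=1: B holds; no prefix to check → satisfied.

True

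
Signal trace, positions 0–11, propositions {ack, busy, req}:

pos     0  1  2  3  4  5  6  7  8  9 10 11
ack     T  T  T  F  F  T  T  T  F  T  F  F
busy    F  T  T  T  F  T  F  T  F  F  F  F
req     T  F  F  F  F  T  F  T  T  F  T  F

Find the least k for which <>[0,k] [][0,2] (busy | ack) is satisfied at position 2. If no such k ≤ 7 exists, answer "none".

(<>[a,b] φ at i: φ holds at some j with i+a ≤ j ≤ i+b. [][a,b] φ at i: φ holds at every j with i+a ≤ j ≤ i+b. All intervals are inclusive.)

3

Scan j = 2,3,… for [][0,2] (busy | ack):
  j=2: fails
  j=3: fails
  j=4: fails
  j=5: holds
First hit at j=5, so smallest k = 5-2 = 3.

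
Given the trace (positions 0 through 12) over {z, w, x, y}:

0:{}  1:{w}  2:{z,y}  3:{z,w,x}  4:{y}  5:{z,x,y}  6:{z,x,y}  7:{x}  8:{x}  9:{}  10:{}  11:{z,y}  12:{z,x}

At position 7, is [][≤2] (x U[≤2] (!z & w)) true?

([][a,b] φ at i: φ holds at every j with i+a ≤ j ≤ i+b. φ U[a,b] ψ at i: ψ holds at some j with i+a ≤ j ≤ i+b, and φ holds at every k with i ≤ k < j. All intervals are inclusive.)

No

Check (x U[≤2] (!z & w)) at every j in [7,9]:
  j=7: fails
  j=8: fails
  j=9: fails
Fails at j=7 → formula fails.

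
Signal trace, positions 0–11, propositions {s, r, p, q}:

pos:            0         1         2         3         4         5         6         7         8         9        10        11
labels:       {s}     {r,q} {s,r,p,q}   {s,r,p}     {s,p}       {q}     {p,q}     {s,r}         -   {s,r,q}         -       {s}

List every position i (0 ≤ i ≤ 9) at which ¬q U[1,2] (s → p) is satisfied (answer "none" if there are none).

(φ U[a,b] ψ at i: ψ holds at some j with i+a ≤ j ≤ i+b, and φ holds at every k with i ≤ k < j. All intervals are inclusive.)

0, 3, 4, 7

Evaluate at each i in [0,9]:
  i=0: ✓ (rhs at j=1; lhs holds on [0,0])
  i=1: ✗ (lhs fails at k=1 before rhs at j=2)
  i=2: ✗ (lhs fails at k=2 before rhs at j=3)
  i=3: ✓ (rhs at j=4; lhs holds on [3,3])
  i=4: ✓ (rhs at j=5; lhs holds on [4,4])
  i=5: ✗ (lhs fails at k=5 before rhs at j=6)
  i=6: ✗ (lhs fails at k=6 before rhs at j=8)
  i=7: ✓ (rhs at j=8; lhs holds on [7,7])
  i=8: ✗ (lhs fails at k=9 before rhs at j=10)
  i=9: ✗ (lhs fails at k=9 before rhs at j=10)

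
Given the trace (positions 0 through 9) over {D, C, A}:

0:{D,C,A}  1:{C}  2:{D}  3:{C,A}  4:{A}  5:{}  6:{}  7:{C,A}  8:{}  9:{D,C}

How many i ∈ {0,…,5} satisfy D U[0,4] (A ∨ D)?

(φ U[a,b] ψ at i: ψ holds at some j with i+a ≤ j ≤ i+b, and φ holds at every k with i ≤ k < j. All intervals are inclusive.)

4

Evaluate at each i in [0,5]:
  i=0: ✓ (rhs at j=0)
  i=1: ✗ (lhs fails at k=1 before rhs at j=2)
  i=2: ✓ (rhs at j=2)
  i=3: ✓ (rhs at j=3)
  i=4: ✓ (rhs at j=4)
  i=5: ✗ (lhs fails at k=5 before rhs at j=7)
Positions where it holds: {0, 2, 3, 4} → 4.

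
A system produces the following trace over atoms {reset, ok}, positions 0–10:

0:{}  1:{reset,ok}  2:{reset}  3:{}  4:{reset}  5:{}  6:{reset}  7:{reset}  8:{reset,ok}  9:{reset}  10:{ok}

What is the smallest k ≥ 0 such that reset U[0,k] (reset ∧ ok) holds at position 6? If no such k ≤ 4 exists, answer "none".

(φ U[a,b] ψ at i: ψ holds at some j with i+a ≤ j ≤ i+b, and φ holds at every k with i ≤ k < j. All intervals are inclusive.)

2

Need earliest j ≥ 6 with (reset ∧ ok), and reset at every k in [6,j-1].
  j=6: rhs fails.
  j=7: rhs fails.
  j=8: rhs holds; lhs holds on [6,7]. k = 2.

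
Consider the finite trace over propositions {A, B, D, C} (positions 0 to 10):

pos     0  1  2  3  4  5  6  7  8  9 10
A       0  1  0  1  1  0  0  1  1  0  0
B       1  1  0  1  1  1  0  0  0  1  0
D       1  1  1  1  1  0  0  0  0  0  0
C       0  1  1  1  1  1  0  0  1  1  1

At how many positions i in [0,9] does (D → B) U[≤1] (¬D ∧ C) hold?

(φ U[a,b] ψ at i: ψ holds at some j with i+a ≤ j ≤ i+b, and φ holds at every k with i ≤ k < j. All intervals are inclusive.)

Evaluate at each i in [0,9]:
  i=0: ✗ (no rhs in [0,1])
  i=1: ✗ (no rhs in [1,2])
  i=2: ✗ (no rhs in [2,3])
  i=3: ✗ (no rhs in [3,4])
  i=4: ✓ (rhs at j=5; lhs holds on [4,4])
  i=5: ✓ (rhs at j=5)
  i=6: ✗ (no rhs in [6,7])
  i=7: ✓ (rhs at j=8; lhs holds on [7,7])
  i=8: ✓ (rhs at j=8)
  i=9: ✓ (rhs at j=9)
Positions where it holds: {4, 5, 7, 8, 9} → 5.

5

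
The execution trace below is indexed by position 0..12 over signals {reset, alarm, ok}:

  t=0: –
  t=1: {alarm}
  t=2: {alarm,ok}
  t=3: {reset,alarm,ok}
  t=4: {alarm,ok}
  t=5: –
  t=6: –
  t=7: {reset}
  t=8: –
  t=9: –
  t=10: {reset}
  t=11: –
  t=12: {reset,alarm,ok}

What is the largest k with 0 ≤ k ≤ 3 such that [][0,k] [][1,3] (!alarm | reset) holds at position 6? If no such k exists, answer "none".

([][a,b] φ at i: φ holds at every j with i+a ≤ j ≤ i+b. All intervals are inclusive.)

3

[][1,3] (!alarm | reset) must hold from j=6 onward; find where it first fails.
  j=6: holds
  j=7: holds
  j=8: holds
  j=9: holds
Holds through j=9; largest k = 3.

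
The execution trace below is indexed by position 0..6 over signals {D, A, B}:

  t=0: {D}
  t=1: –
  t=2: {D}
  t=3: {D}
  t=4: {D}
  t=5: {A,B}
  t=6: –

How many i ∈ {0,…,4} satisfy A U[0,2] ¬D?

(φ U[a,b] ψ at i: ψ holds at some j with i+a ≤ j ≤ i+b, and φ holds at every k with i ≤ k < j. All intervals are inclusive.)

1

Evaluate at each i in [0,4]:
  i=0: ✗ (lhs fails at k=0 before rhs at j=1)
  i=1: ✓ (rhs at j=1)
  i=2: ✗ (no rhs in [2,4])
  i=3: ✗ (lhs fails at k=3 before rhs at j=5)
  i=4: ✗ (lhs fails at k=4 before rhs at j=5)
Positions where it holds: {1} → 1.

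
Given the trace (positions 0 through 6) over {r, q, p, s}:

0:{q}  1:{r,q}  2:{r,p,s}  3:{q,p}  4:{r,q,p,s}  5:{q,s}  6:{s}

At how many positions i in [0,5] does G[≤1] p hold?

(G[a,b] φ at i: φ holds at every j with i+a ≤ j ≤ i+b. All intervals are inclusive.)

Evaluate at each i in [0,5]:
  i=0: ✗ (fails at j=0)
  i=1: ✗ (fails at j=1)
  i=2: ✓ (all of [2,3])
  i=3: ✓ (all of [3,4])
  i=4: ✗ (fails at j=5)
  i=5: ✗ (fails at j=5)
Positions where it holds: {2, 3} → 2.

2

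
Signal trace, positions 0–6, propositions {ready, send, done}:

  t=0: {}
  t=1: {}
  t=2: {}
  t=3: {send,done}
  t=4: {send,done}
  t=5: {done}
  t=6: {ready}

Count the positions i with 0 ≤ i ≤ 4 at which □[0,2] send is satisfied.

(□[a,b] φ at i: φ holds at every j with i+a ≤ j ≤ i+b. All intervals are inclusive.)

Evaluate at each i in [0,4]:
  i=0: ✗ (fails at j=0)
  i=1: ✗ (fails at j=1)
  i=2: ✗ (fails at j=2)
  i=3: ✗ (fails at j=5)
  i=4: ✗ (fails at j=5)
Positions where it holds: {} → 0.

0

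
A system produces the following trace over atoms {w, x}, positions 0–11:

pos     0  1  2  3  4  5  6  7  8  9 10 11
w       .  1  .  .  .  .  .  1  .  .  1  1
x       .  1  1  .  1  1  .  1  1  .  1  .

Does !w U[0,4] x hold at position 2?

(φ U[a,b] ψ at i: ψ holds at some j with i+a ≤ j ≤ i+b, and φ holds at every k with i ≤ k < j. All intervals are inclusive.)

Holds

Need some j in [2,6] with x, and !w at every k in [2,j-1].
  j=2: x holds; no prefix to check → satisfied.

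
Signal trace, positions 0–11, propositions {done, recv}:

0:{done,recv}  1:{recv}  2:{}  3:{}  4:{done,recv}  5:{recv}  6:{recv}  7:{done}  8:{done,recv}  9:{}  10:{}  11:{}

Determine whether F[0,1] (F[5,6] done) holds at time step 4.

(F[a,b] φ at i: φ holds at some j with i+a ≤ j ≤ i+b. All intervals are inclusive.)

False

Check F[5,6] done at each j in [4,5]:
  j=4: fails (none in [9,10])
  j=5: fails (none in [10,11])
No position in the window satisfies it → formula fails.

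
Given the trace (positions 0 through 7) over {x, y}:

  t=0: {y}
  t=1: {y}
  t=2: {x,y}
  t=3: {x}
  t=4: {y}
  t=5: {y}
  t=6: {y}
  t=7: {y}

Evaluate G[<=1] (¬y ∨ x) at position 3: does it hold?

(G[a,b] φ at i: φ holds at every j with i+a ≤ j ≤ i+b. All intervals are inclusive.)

Check (¬y ∨ x) at every j in [3,4]:
  j=3: true
  j=4: false
Fails at j=4 → formula fails.

No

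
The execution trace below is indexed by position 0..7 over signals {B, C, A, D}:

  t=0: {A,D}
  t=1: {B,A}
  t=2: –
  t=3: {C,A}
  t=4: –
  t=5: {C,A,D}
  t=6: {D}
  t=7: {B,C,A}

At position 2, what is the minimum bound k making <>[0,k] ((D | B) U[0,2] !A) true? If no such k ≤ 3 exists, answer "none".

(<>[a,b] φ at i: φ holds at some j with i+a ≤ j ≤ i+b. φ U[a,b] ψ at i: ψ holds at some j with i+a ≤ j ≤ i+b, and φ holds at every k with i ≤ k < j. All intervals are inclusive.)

0

Scan j = 2,3,… for ((D | B) U[0,2] !A):
  j=2: holds
First hit at j=2, so smallest k = 2-2 = 0.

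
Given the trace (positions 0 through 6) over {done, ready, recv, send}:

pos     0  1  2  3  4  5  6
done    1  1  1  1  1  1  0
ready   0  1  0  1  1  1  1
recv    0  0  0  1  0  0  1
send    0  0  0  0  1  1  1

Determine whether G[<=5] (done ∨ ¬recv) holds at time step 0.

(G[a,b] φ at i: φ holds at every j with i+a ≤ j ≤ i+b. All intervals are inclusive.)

Check (done ∨ ¬recv) at every j in [0,5]:
  j=0: true
  j=1: true
  j=2: true
  j=3: true
  j=4: true
  j=5: true
All positions satisfy it → formula holds.

Holds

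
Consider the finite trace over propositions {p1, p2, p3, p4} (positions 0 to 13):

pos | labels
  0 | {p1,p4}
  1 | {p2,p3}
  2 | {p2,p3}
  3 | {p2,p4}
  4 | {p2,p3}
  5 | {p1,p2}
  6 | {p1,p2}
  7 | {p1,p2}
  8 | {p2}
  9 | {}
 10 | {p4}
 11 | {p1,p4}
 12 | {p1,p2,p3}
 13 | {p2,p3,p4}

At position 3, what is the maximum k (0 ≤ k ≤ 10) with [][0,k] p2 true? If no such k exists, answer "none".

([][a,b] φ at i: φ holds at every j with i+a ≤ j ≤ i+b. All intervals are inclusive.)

p2 must hold from j=3 onward; find where it first fails.
  j=3: holds
  j=4: holds
  j=5: holds
  j=6: holds
  j=7: holds
  j=8: holds
  j=9: fails
Holds on [3,8], so largest k = 5.

5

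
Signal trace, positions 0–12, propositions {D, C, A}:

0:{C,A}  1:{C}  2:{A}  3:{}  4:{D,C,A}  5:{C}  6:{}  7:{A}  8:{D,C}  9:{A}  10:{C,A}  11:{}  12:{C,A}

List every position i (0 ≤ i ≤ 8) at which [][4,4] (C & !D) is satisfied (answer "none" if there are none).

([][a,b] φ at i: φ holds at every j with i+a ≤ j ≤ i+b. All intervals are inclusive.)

Evaluate at each i in [0,8]:
  i=0: ✗ (fails at j=4)
  i=1: ✓ (all of [5,5])
  i=2: ✗ (fails at j=6)
  i=3: ✗ (fails at j=7)
  i=4: ✗ (fails at j=8)
  i=5: ✗ (fails at j=9)
  i=6: ✓ (all of [10,10])
  i=7: ✗ (fails at j=11)
  i=8: ✓ (all of [12,12])

1, 6, 8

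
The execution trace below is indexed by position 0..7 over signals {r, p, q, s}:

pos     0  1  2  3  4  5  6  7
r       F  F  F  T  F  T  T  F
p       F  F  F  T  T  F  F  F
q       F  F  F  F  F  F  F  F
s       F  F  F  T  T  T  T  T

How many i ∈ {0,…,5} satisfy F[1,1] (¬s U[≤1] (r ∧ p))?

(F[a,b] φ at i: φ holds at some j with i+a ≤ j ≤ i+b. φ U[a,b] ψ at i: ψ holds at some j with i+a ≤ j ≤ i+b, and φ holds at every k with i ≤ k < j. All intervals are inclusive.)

2

Evaluate at each i in [0,5]:
  i=0: ✗ (none in [1,1])
  i=1: ✓ (witness j=2)
  i=2: ✓ (witness j=3)
  i=3: ✗ (none in [4,4])
  i=4: ✗ (none in [5,5])
  i=5: ✗ (none in [6,6])
Positions where it holds: {1, 2} → 2.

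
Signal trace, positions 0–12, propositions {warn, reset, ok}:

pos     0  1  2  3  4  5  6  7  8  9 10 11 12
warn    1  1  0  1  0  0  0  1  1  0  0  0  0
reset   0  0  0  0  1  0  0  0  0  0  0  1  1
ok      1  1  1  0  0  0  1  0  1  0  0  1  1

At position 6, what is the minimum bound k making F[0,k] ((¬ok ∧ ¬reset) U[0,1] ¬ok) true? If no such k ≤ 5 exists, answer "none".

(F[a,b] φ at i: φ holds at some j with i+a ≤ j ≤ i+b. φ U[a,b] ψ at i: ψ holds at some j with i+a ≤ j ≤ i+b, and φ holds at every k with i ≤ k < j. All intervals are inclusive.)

1

Scan j = 6,7,… for ((¬ok ∧ ¬reset) U[0,1] ¬ok):
  j=6: fails
  j=7: holds
First hit at j=7, so smallest k = 7-6 = 1.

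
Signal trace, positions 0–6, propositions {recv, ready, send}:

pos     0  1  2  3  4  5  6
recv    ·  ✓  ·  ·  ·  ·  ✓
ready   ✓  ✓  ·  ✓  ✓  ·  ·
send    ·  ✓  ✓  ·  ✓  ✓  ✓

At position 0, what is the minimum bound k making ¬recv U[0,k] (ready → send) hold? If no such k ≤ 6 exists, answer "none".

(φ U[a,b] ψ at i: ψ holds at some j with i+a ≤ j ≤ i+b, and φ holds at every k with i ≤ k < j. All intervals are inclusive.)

Need earliest j ≥ 0 with (ready → send), and ¬recv at every k in [0,j-1].
  j=0: rhs fails.
  j=1: rhs holds; lhs holds on [0,0]. k = 1.

1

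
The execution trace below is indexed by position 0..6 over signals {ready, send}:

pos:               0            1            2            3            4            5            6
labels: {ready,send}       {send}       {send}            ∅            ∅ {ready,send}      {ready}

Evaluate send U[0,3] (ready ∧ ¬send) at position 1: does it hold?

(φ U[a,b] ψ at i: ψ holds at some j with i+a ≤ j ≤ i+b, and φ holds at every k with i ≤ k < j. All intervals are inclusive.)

Need some j in [1,4] with (ready ∧ ¬send), and send at every k in [1,j-1].
  j=1: (ready ∧ ¬send) false.
  j=2: (ready ∧ ¬send) false.
  j=3: (ready ∧ ¬send) false.
  j=4: (ready ∧ ¬send) false.
No j in the window works → until fails.

False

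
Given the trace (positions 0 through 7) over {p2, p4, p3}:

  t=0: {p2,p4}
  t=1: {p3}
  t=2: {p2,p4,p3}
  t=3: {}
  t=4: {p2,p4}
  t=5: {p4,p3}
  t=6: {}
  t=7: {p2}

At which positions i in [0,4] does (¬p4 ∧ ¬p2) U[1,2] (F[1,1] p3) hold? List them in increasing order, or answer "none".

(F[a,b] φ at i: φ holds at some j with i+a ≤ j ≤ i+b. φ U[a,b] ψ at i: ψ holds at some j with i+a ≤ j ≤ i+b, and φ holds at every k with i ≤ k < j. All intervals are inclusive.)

3

Evaluate at each i in [0,4]:
  i=0: ✗ (lhs fails at k=0 before rhs at j=1)
  i=1: ✗ (no rhs in [2,3])
  i=2: ✗ (lhs fails at k=2 before rhs at j=4)
  i=3: ✓ (rhs at j=4; lhs holds on [3,3])
  i=4: ✗ (no rhs in [5,6])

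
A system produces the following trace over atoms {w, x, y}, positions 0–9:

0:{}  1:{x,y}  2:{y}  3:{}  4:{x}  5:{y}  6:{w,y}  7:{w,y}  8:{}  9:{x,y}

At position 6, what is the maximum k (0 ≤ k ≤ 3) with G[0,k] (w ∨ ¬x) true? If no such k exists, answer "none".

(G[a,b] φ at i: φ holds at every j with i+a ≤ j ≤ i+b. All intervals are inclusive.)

2

(w ∨ ¬x) must hold from j=6 onward; find where it first fails.
  j=6: holds
  j=7: holds
  j=8: holds
  j=9: fails
Holds on [6,8], so largest k = 2.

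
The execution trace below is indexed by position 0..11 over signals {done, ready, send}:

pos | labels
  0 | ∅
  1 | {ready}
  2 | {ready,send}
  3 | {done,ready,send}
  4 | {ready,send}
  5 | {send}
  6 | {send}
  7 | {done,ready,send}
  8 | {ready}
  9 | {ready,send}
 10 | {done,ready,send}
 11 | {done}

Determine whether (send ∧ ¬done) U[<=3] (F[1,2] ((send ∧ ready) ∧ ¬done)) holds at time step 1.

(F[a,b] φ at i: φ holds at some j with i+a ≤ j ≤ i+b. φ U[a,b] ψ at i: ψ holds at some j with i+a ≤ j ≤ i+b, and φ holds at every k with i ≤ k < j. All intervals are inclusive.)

Need some j in [1,4] with F[1,2] ((send ∧ ready) ∧ ¬done), and (send ∧ ¬done) at every k in [1,j-1].
  j=1: F[1,2] ((send ∧ ready) ∧ ¬done) holds; no prefix to check → satisfied.

True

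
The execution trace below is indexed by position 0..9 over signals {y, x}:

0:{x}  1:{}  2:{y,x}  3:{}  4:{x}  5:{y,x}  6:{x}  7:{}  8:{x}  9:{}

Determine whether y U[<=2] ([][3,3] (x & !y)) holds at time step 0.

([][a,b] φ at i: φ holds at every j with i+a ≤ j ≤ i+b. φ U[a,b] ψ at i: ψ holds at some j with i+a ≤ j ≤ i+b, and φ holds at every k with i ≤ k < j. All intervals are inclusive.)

Need some j in [0,2] with [][3,3] (x & !y), and y at every k in [0,j-1].
  j=0: [][3,3] (x & !y) — fails at 3.
  j=1: [][3,3] (x & !y) holds, but y fails at k=0 → not this j.
  j=2: [][3,3] (x & !y) — fails at 5.
No j in the window works → until fails.

Does not hold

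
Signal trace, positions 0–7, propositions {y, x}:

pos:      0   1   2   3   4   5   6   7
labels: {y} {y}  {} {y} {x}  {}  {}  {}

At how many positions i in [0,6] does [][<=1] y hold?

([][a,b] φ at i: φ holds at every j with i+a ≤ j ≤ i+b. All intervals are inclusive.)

Evaluate at each i in [0,6]:
  i=0: ✓ (all of [0,1])
  i=1: ✗ (fails at j=2)
  i=2: ✗ (fails at j=2)
  i=3: ✗ (fails at j=4)
  i=4: ✗ (fails at j=4)
  i=5: ✗ (fails at j=5)
  i=6: ✗ (fails at j=6)
Positions where it holds: {0} → 1.

1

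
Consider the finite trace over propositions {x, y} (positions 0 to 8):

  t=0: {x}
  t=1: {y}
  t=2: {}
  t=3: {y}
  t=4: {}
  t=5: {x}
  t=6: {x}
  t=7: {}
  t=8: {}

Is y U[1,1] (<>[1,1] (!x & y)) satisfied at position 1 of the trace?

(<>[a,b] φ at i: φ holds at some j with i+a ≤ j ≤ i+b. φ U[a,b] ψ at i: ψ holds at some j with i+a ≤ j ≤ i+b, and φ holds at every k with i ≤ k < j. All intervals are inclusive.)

Need some j in [2,2] with <>[1,1] (!x & y), and y at every k in [1,j-1].
  j=2: <>[1,1] (!x & y) holds; y holds at every k in [1,1] → satisfied.

True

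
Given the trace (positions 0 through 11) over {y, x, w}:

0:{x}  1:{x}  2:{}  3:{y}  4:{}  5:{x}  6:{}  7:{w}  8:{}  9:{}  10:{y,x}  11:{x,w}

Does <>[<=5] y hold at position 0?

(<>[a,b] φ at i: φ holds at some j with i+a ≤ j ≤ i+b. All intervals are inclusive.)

Holds

Check y at each j in [0,5]:
  j=0: false
  j=1: false
  j=2: false
  j=3: true
  j=4: false
  j=5: false
Found at j=3 → formula holds.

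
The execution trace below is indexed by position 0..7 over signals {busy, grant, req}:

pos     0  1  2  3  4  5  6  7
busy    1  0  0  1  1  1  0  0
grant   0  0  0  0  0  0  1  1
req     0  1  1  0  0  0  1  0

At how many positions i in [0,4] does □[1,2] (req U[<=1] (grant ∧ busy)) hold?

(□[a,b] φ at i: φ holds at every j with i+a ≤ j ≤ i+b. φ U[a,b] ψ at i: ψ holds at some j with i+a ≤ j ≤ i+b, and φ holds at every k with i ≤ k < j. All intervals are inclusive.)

0

Evaluate at each i in [0,4]:
  i=0: ✗ (fails at j=1)
  i=1: ✗ (fails at j=2)
  i=2: ✗ (fails at j=3)
  i=3: ✗ (fails at j=4)
  i=4: ✗ (fails at j=5)
Positions where it holds: {} → 0.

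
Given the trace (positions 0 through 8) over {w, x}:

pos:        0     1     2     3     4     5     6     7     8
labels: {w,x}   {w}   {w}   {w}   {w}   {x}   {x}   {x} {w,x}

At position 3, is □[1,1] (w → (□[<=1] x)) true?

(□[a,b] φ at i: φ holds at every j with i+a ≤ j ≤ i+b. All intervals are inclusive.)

False

Check (w → (□[<=1] x)) at every j in [4,4]:
  j=4: antecedent true; consequent fails at 4 → ✗
Fails at j=4 → formula fails.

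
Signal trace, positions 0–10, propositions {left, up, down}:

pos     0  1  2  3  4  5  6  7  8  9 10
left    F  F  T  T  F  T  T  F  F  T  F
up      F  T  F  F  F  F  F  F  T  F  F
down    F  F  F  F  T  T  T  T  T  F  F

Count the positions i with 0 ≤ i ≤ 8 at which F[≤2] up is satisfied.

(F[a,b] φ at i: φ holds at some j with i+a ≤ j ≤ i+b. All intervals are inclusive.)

5

Evaluate at each i in [0,8]:
  i=0: ✓ (witness j=1)
  i=1: ✓ (witness j=1)
  i=2: ✗ (none in [2,4])
  i=3: ✗ (none in [3,5])
  i=4: ✗ (none in [4,6])
  i=5: ✗ (none in [5,7])
  i=6: ✓ (witness j=8)
  i=7: ✓ (witness j=8)
  i=8: ✓ (witness j=8)
Positions where it holds: {0, 1, 6, 7, 8} → 5.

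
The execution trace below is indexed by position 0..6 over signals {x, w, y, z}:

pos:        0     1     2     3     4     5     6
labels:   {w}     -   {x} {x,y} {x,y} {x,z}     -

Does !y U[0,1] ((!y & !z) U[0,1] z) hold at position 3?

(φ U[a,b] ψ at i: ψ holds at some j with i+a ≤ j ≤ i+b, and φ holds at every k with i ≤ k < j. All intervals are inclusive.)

No

Need some j in [3,4] with ((!y & !z) U[0,1] z), and !y at every k in [3,j-1].
  j=3: ((!y & !z) U[0,1] z) — fails.
  j=4: ((!y & !z) U[0,1] z) — fails.
No j in the window works → until fails.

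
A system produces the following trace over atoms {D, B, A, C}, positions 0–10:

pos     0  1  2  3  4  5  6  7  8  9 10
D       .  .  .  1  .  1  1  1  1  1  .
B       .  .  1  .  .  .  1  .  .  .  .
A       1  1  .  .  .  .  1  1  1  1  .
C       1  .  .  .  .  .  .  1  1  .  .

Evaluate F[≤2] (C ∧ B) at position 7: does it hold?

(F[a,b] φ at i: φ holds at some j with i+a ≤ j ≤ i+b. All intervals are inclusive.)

Check (C ∧ B) at each j in [7,9]:
  j=7: false
  j=8: false
  j=9: false
No position in the window satisfies it → formula fails.

False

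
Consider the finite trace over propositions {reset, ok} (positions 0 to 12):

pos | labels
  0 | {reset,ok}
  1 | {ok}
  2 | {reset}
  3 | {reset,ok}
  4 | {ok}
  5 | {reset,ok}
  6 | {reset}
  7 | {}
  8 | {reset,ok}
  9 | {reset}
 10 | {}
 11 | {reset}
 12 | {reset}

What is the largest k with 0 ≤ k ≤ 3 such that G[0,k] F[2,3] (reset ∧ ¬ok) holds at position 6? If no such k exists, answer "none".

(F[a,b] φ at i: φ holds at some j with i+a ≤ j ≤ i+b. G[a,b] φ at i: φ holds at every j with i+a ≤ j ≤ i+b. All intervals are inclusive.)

F[2,3] (reset ∧ ¬ok) must hold from j=6 onward; find where it first fails.
  j=6: holds
  j=7: holds
  j=8: holds
  j=9: holds
Holds through j=9; largest k = 3.

3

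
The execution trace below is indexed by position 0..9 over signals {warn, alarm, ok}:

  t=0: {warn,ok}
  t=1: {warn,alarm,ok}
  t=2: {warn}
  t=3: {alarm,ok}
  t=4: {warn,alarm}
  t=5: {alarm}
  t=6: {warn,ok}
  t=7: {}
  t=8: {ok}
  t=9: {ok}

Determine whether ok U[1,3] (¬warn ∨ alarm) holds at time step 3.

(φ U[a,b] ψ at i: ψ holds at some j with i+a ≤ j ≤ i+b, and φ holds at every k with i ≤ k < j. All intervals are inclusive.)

True

Need some j in [4,6] with (¬warn ∨ alarm), and ok at every k in [3,j-1].
  j=4: (¬warn ∨ alarm) holds; ok holds at every k in [3,3] → satisfied.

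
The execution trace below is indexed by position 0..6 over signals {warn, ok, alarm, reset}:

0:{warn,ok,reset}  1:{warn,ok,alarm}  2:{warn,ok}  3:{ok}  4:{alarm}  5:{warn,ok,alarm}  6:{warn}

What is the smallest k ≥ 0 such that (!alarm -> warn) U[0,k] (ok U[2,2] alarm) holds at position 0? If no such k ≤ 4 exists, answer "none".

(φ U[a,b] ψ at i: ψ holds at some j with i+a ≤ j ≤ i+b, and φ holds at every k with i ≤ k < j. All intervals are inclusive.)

2

Need earliest j ≥ 0 with (ok U[2,2] alarm), and (!alarm -> warn) at every k in [0,j-1].
  j=0: rhs fails.
  j=1: rhs fails.
  j=2: rhs holds; lhs holds on [0,1]. k = 2.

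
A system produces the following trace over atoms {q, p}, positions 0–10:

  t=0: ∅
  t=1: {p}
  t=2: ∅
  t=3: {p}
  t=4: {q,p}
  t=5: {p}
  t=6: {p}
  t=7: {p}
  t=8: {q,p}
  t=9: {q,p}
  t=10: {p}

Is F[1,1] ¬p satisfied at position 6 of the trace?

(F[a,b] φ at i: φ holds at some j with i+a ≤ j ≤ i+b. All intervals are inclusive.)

No

Check ¬p at each j in [7,7]:
  j=7: false
No position in the window satisfies it → formula fails.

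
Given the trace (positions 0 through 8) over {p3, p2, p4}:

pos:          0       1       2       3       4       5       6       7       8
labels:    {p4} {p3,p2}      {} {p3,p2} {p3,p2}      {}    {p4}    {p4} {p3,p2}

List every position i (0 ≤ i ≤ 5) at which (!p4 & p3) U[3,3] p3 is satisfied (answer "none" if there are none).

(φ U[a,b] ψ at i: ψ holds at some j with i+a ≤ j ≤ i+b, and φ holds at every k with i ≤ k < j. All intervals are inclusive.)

none

Evaluate at each i in [0,5]:
  i=0: ✗ (lhs fails at k=0 before rhs at j=3)
  i=1: ✗ (lhs fails at k=2 before rhs at j=4)
  i=2: ✗ (no rhs in [5,5])
  i=3: ✗ (no rhs in [6,6])
  i=4: ✗ (no rhs in [7,7])
  i=5: ✗ (lhs fails at k=5 before rhs at j=8)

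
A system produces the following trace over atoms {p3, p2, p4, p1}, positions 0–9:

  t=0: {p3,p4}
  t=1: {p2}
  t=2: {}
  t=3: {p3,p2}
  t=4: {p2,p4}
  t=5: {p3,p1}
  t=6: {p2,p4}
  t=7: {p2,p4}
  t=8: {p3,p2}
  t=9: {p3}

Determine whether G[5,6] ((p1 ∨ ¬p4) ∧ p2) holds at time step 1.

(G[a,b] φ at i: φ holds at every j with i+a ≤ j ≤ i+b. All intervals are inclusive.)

Check ((p1 ∨ ¬p4) ∧ p2) at every j in [6,7]:
  j=6: false
  j=7: false
Fails at j=6 → formula fails.

False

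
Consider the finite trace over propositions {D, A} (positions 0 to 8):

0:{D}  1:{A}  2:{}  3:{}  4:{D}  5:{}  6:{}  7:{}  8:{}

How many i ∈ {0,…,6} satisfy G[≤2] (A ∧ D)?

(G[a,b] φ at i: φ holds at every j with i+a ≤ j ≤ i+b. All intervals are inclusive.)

Evaluate at each i in [0,6]:
  i=0: ✗ (fails at j=0)
  i=1: ✗ (fails at j=1)
  i=2: ✗ (fails at j=2)
  i=3: ✗ (fails at j=3)
  i=4: ✗ (fails at j=4)
  i=5: ✗ (fails at j=5)
  i=6: ✗ (fails at j=6)
Positions where it holds: {} → 0.

0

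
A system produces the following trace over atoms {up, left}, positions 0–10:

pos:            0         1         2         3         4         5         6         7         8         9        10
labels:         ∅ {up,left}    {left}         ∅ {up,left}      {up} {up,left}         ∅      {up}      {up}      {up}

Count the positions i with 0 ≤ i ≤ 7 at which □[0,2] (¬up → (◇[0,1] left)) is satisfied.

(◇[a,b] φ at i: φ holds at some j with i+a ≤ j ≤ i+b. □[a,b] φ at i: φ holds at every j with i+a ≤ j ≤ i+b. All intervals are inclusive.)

5

Evaluate at each i in [0,7]:
  i=0: ✓ (all of [0,2])
  i=1: ✓ (all of [1,3])
  i=2: ✓ (all of [2,4])
  i=3: ✓ (all of [3,5])
  i=4: ✓ (all of [4,6])
  i=5: ✗ (fails at j=7)
  i=6: ✗ (fails at j=7)
  i=7: ✗ (fails at j=7)
Positions where it holds: {0, 1, 2, 3, 4} → 5.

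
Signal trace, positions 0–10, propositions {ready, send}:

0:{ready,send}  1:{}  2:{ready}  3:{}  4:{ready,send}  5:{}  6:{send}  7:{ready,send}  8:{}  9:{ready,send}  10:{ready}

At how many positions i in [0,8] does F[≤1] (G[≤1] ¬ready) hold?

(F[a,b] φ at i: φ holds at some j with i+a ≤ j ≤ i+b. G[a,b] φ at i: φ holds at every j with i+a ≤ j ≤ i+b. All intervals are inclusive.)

Evaluate at each i in [0,8]:
  i=0: ✗ (none in [0,1])
  i=1: ✗ (none in [1,2])
  i=2: ✗ (none in [2,3])
  i=3: ✗ (none in [3,4])
  i=4: ✓ (witness j=5)
  i=5: ✓ (witness j=5)
  i=6: ✗ (none in [6,7])
  i=7: ✗ (none in [7,8])
  i=8: ✗ (none in [8,9])
Positions where it holds: {4, 5} → 2.

2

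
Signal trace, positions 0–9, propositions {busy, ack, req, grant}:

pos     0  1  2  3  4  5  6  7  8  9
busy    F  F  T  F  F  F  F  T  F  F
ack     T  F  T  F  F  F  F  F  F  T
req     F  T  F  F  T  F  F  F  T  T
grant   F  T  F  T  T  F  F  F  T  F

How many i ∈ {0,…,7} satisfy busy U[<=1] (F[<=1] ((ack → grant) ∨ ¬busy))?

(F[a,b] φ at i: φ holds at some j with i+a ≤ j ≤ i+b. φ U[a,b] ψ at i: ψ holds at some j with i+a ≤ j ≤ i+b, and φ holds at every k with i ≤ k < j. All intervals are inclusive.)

Evaluate at each i in [0,7]:
  i=0: ✓ (rhs at j=0)
  i=1: ✓ (rhs at j=1)
  i=2: ✓ (rhs at j=2)
  i=3: ✓ (rhs at j=3)
  i=4: ✓ (rhs at j=4)
  i=5: ✓ (rhs at j=5)
  i=6: ✓ (rhs at j=6)
  i=7: ✓ (rhs at j=7)
Positions where it holds: {0, 1, 2, 3, 4, 5, 6, 7} → 8.

8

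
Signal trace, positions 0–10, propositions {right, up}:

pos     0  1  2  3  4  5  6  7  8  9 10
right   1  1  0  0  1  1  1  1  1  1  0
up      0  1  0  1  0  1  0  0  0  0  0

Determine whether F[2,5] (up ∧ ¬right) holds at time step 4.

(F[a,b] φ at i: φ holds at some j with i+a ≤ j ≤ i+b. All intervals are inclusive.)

Does not hold

Check (up ∧ ¬right) at each j in [6,9]:
  j=6: false
  j=7: false
  j=8: false
  j=9: false
No position in the window satisfies it → formula fails.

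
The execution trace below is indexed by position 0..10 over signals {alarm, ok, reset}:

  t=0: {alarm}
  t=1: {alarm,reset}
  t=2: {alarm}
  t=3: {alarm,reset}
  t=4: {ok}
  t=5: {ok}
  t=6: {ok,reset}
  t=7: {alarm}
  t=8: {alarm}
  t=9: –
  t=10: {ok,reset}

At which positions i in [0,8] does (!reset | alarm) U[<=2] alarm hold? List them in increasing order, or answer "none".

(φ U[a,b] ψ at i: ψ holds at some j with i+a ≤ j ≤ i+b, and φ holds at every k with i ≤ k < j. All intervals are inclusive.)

Evaluate at each i in [0,8]:
  i=0: ✓ (rhs at j=0)
  i=1: ✓ (rhs at j=1)
  i=2: ✓ (rhs at j=2)
  i=3: ✓ (rhs at j=3)
  i=4: ✗ (no rhs in [4,6])
  i=5: ✗ (lhs fails at k=6 before rhs at j=7)
  i=6: ✗ (lhs fails at k=6 before rhs at j=7)
  i=7: ✓ (rhs at j=7)
  i=8: ✓ (rhs at j=8)

0, 1, 2, 3, 7, 8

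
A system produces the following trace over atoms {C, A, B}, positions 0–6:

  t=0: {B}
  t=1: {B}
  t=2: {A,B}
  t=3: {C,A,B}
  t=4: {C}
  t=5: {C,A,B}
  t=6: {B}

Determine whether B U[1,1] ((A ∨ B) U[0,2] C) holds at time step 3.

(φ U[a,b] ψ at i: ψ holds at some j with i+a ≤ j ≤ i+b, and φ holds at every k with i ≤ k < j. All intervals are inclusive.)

Holds

Need some j in [4,4] with ((A ∨ B) U[0,2] C), and B at every k in [3,j-1].
  j=4: ((A ∨ B) U[0,2] C) holds; B holds at every k in [3,3] → satisfied.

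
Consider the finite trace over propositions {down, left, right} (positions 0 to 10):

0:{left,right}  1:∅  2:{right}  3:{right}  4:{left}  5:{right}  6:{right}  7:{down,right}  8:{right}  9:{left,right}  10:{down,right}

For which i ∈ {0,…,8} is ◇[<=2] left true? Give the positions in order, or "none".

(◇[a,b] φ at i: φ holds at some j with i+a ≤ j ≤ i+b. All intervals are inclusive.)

0, 2, 3, 4, 7, 8

Evaluate at each i in [0,8]:
  i=0: ✓ (witness j=0)
  i=1: ✗ (none in [1,3])
  i=2: ✓ (witness j=4)
  i=3: ✓ (witness j=4)
  i=4: ✓ (witness j=4)
  i=5: ✗ (none in [5,7])
  i=6: ✗ (none in [6,8])
  i=7: ✓ (witness j=9)
  i=8: ✓ (witness j=9)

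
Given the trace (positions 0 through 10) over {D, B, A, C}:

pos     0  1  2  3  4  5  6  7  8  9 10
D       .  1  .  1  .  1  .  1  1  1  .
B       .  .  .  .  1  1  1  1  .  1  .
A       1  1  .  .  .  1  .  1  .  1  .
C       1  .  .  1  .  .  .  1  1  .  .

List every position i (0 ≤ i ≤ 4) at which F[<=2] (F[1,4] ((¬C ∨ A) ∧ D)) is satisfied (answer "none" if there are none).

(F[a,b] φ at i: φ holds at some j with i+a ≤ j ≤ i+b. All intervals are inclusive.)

Evaluate at each i in [0,4]:
  i=0: ✓ (witness j=0)
  i=1: ✓ (witness j=1)
  i=2: ✓ (witness j=2)
  i=3: ✓ (witness j=3)
  i=4: ✓ (witness j=4)

0, 1, 2, 3, 4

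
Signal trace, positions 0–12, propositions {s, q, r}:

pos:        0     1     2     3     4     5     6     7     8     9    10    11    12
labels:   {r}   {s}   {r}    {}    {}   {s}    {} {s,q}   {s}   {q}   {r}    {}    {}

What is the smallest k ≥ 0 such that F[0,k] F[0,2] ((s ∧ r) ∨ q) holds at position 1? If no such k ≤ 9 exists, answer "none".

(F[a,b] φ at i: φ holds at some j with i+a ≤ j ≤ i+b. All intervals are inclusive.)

4

Scan j = 1,2,… for F[0,2] ((s ∧ r) ∨ q):
  j=1: fails
  j=2: fails
  j=3: fails
  j=4: fails
  j=5: holds
First hit at j=5, so smallest k = 5-1 = 4.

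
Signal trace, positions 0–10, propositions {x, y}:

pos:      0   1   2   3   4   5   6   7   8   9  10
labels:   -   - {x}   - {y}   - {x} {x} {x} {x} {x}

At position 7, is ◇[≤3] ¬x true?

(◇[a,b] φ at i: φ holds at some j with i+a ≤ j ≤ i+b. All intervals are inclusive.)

Does not hold

Check ¬x at each j in [7,10]:
  j=7: false
  j=8: false
  j=9: false
  j=10: false
No position in the window satisfies it → formula fails.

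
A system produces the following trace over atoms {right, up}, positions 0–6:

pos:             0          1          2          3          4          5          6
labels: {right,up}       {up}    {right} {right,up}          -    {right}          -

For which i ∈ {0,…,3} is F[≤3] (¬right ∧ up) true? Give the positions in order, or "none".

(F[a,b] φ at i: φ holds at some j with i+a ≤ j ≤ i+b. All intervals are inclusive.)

0, 1

Evaluate at each i in [0,3]:
  i=0: ✓ (witness j=1)
  i=1: ✓ (witness j=1)
  i=2: ✗ (none in [2,5])
  i=3: ✗ (none in [3,6])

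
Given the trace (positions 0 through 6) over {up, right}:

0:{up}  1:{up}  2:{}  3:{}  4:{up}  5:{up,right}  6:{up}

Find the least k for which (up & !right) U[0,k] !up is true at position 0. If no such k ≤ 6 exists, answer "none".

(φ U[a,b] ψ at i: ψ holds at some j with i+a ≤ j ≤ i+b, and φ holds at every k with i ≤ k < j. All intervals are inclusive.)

2

Need earliest j ≥ 0 with !up, and (up & !right) at every k in [0,j-1].
  j=0: rhs fails.
  j=1: rhs fails.
  j=2: rhs holds; lhs holds on [0,1]. k = 2.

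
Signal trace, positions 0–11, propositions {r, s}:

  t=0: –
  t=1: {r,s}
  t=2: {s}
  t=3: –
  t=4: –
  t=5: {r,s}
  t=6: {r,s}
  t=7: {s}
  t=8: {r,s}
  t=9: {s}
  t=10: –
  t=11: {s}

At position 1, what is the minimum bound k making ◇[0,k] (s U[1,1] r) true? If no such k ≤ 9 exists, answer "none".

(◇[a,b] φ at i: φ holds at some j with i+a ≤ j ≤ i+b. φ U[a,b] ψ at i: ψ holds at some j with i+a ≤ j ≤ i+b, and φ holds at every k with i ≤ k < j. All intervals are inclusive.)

Scan j = 1,2,… for (s U[1,1] r):
  j=1: fails
  j=2: fails
  j=3: fails
  j=4: fails
  j=5: holds
First hit at j=5, so smallest k = 5-1 = 4.

4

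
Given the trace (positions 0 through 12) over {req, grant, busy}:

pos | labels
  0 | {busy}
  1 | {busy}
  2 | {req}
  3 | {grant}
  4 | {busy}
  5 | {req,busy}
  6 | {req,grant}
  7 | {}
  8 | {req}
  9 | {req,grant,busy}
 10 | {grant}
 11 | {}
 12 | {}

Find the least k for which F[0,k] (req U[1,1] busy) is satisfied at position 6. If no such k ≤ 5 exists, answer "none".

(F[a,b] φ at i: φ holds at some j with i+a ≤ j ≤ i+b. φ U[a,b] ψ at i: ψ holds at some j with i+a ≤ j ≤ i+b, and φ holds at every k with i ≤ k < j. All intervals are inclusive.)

2

Scan j = 6,7,… for (req U[1,1] busy):
  j=6: fails
  j=7: fails
  j=8: holds
First hit at j=8, so smallest k = 8-6 = 2.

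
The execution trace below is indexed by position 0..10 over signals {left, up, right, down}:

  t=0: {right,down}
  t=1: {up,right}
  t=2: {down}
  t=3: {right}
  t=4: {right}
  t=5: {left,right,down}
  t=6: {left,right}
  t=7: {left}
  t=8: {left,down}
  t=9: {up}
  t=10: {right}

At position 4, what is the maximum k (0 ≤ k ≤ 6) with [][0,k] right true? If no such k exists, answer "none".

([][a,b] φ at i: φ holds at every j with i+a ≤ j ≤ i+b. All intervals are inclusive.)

2

right must hold from j=4 onward; find where it first fails.
  j=4: holds
  j=5: holds
  j=6: holds
  j=7: fails
Holds on [4,6], so largest k = 2.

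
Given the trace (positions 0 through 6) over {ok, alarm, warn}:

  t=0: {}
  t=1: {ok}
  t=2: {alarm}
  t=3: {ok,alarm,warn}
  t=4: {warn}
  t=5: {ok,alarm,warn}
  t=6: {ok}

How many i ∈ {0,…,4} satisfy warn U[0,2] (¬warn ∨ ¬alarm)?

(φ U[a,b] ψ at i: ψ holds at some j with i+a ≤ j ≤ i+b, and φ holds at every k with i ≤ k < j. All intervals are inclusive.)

Evaluate at each i in [0,4]:
  i=0: ✓ (rhs at j=0)
  i=1: ✓ (rhs at j=1)
  i=2: ✓ (rhs at j=2)
  i=3: ✓ (rhs at j=4; lhs holds on [3,3])
  i=4: ✓ (rhs at j=4)
Positions where it holds: {0, 1, 2, 3, 4} → 5.

5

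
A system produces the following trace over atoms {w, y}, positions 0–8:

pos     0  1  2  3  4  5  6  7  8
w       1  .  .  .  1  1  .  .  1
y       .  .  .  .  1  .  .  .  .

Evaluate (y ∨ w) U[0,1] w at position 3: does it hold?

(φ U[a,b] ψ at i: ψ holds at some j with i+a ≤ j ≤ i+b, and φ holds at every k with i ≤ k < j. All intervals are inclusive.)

Need some j in [3,4] with w, and (y ∨ w) at every k in [3,j-1].
  j=3: w false.
  j=4: w holds, but (y ∨ w) fails at k=3 → not this j.
No j in the window works → until fails.

No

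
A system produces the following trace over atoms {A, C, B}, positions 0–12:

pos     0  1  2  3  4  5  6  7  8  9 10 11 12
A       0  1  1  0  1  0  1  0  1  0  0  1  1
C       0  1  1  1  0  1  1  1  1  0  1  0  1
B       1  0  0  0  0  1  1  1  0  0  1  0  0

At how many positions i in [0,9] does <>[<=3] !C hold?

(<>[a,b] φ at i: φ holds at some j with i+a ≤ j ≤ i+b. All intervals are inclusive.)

9

Evaluate at each i in [0,9]:
  i=0: ✓ (witness j=0)
  i=1: ✓ (witness j=4)
  i=2: ✓ (witness j=4)
  i=3: ✓ (witness j=4)
  i=4: ✓ (witness j=4)
  i=5: ✗ (none in [5,8])
  i=6: ✓ (witness j=9)
  i=7: ✓ (witness j=9)
  i=8: ✓ (witness j=9)
  i=9: ✓ (witness j=9)
Positions where it holds: {0, 1, 2, 3, 4, 6, 7, 8, 9} → 9.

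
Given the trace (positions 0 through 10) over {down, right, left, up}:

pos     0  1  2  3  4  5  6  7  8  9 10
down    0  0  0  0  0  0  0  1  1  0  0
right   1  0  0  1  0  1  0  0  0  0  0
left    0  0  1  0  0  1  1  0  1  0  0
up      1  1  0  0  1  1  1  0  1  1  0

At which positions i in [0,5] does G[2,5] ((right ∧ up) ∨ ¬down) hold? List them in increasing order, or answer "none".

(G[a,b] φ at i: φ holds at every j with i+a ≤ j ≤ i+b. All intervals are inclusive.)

Evaluate at each i in [0,5]:
  i=0: ✓ (all of [2,5])
  i=1: ✓ (all of [3,6])
  i=2: ✗ (fails at j=7)
  i=3: ✗ (fails at j=7)
  i=4: ✗ (fails at j=7)
  i=5: ✗ (fails at j=7)

0, 1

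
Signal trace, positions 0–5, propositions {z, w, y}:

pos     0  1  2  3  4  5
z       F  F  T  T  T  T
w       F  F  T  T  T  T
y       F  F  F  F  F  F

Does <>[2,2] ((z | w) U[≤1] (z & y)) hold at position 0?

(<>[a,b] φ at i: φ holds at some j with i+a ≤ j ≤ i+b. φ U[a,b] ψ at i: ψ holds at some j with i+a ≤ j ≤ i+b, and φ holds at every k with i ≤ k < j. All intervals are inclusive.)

Check ((z | w) U[≤1] (z & y)) at each j in [2,2]:
  j=2: fails
No position in the window satisfies it → formula fails.

False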